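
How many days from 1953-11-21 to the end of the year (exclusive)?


Day of year: 325 of 365
Remaining = 365 - 325

40 days


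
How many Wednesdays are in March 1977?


March 1977 has 31 days
Anchor: Jan 1, 1977. With p = 1977 - 1 = 1976: (p + p//4 - p//100 + p//400) mod 7 = (1976 + 494 - 19 + 4) mod 7 = 2455 mod 7 = 5 -> Saturday (Mon=0 ... Sun=6)
Days before March (Jan-Feb): 59; March 1 index = (5 + 59) mod 7 = 1 -> Tuesday
First Wednesday is March 2
Wednesdays: 2, 9, 16, 23, 30

5 Wednesdays


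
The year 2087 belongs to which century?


Century = (year - 1) // 100 + 1
= (2087 - 1) // 100 + 1
= 2086 // 100 + 1
= 20 + 1

21st century


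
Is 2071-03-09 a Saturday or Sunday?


Anchor: Jan 1, 2071. With p = 2071 - 1 = 2070: (p + p//4 - p//100 + p//400) mod 7 = (2070 + 517 - 20 + 5) mod 7 = 2572 mod 7 = 3 -> Thursday (Mon=0 ... Sun=6)
Day of year: 68; offset = 67
Weekday index = (3 + 67) mod 7 = 0 -> Monday
Weekend days: Saturday, Sunday

No


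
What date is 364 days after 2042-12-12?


Start: 2042-12-12, add 364 days
December 2042 has 31 days: 31 - 12 = 19 days to December 31 -> 345 left
January 2043 has 31 days -> 314 left
February 2043 has 28 days -> 286 left
March 2043 has 31 days -> 255 left
April 2043 has 30 days -> 225 left
May 2043 has 31 days -> 194 left
June 2043 has 30 days -> 164 left
July 2043 has 31 days -> 133 left
August 2043 has 31 days -> 102 left
September 2043 has 30 days -> 72 left
October 2043 has 31 days -> 41 left
November 2043 has 30 days -> 11 left
December 2043: 11 <= 31 -> lands on December 11

Result: 2043-12-11


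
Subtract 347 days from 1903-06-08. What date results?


Start: 1903-06-08, subtract 347 days
Back 8 days from June 8 reaches May 31, 1903 -> 339 left
May 1903 has 31 days -> back to April 30, 1903 -> 308 left
April 1903 has 30 days -> back to March 31, 1903 -> 278 left
March 1903 has 31 days -> back to February 28, 1903 -> 247 left
February 1903 has 28 days -> back to January 31, 1903 -> 219 left
January 1903 has 31 days -> back to December 31, 1902 -> 188 left
December 1902 has 31 days -> back to November 30, 1902 -> 157 left
November 1902 has 30 days -> back to October 31, 1902 -> 127 left
October 1902 has 31 days -> back to September 30, 1902 -> 96 left
September 1902 has 30 days -> back to August 31, 1902 -> 66 left
August 1902 has 31 days -> back to July 31, 1902 -> 35 left
July 1902 has 31 days -> back to June 30, 1902 -> 4 left
June 1902: 30 - 4 = 26 -> lands on June 26

Result: 1902-06-26


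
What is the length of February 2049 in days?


February 2049 (leap year: no)

28 days


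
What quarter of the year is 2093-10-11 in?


Month: October (month 10)
Q1: Jan-Mar, Q2: Apr-Jun, Q3: Jul-Sep, Q4: Oct-Dec

Q4


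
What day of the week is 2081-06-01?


Date: June 1, 2081
Anchor: Jan 1, 2081. With p = 2081 - 1 = 2080: (p + p//4 - p//100 + p//400) mod 7 = (2080 + 520 - 20 + 5) mod 7 = 2585 mod 7 = 2 -> Wednesday (Mon=0 ... Sun=6)
Days before June (Jan-May): 151; offset = 151 + 1 - 1 = 151
Weekday index = (2 + 151) mod 7 = 6

Day of the week: Sunday


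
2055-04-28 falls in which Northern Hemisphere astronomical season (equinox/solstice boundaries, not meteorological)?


Date: April 28
Astronomical Spring (approx.; exact equinox/solstice day varies by year): March 20 to June 20
April 28 falls within the Spring window

Spring


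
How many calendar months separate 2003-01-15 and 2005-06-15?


From January 2003 to June 2005
2 years * 12 = 24 months, plus 5 months = 29

29 months


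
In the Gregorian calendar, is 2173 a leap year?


Gregorian leap year rule: divisible by 4, but not by 100, unless also by 400.
2173 is not divisible by 4 -> not a leap year

No


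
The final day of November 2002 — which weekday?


November 2002 has 30 days
Anchor: Jan 1, 2002. With p = 2002 - 1 = 2001: (p + p//4 - p//100 + p//400) mod 7 = (2001 + 500 - 20 + 5) mod 7 = 2486 mod 7 = 1 -> Tuesday (Mon=0 ... Sun=6)
Days before November (Jan-Oct): 304; November 1 index = (1 + 304) mod 7 = 4 -> Friday
Last day offset: 30 - 1 = 29 days
Weekday index = (4 + 29) mod 7 = 5

Saturday, November 30


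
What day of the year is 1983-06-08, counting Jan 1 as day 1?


Date: June 8, 1983
Days in months 1 through 5: 151
Plus 8 days in June

Day of year: 159


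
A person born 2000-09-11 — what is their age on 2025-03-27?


Birth: 2000-09-11
Reference: 2025-03-27
Year difference: 2025 - 2000 = 25
Birthday not yet reached in 2025, subtract 1

24 years old


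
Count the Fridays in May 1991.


May 1991 has 31 days
Anchor: Jan 1, 1991. With p = 1991 - 1 = 1990: (p + p//4 - p//100 + p//400) mod 7 = (1990 + 497 - 19 + 4) mod 7 = 2472 mod 7 = 1 -> Tuesday (Mon=0 ... Sun=6)
Days before May (Jan-Apr): 120; May 1 index = (1 + 120) mod 7 = 2 -> Wednesday
First Friday is May 3
Fridays: 3, 10, 17, 24, 31

5 Fridays


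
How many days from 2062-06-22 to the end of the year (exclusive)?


Day of year: 173 of 365
Remaining = 365 - 173

192 days


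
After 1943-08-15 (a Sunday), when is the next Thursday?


Current: Sunday
Target: Thursday
Days ahead: 4

Next Thursday: 1943-08-19


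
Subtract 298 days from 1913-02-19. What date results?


Start: 1913-02-19, subtract 298 days
Back 19 days from February 19 reaches January 31, 1913 -> 279 left
January 1913 has 31 days -> back to December 31, 1912 -> 248 left
December 1912 has 31 days -> back to November 30, 1912 -> 217 left
November 1912 has 30 days -> back to October 31, 1912 -> 187 left
October 1912 has 31 days -> back to September 30, 1912 -> 156 left
September 1912 has 30 days -> back to August 31, 1912 -> 126 left
August 1912 has 31 days -> back to July 31, 1912 -> 95 left
July 1912 has 31 days -> back to June 30, 1912 -> 64 left
June 1912 has 30 days -> back to May 31, 1912 -> 34 left
May 1912 has 31 days -> back to April 30, 1912 -> 3 left
April 1912: 30 - 3 = 27 -> lands on April 27

Result: 1912-04-27


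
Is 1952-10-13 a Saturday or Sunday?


Anchor: Jan 1, 1952. With p = 1952 - 1 = 1951: (p + p//4 - p//100 + p//400) mod 7 = (1951 + 487 - 19 + 4) mod 7 = 2423 mod 7 = 1 -> Tuesday (Mon=0 ... Sun=6)
Day of year: 287; offset = 286
Weekday index = (1 + 286) mod 7 = 0 -> Monday
Weekend days: Saturday, Sunday

No


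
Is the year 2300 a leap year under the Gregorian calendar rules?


Gregorian leap year rule: divisible by 4, but not by 100, unless also by 400.
2300 is divisible by 100 but not 400 -> not a leap year

No


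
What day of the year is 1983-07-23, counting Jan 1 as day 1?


Date: July 23, 1983
Days in months 1 through 6: 181
Plus 23 days in July

Day of year: 204


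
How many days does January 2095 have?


January 2095

31 days


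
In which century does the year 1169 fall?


Century = (year - 1) // 100 + 1
= (1169 - 1) // 100 + 1
= 1168 // 100 + 1
= 11 + 1

12th century


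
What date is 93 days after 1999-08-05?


Start: 1999-08-05, add 93 days
August 1999 has 31 days: 31 - 5 = 26 days to August 31 -> 67 left
September 1999 has 30 days -> 37 left
October 1999 has 31 days -> 6 left
November 1999: 6 <= 30 -> lands on November 6

Result: 1999-11-06


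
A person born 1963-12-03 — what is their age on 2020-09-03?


Birth: 1963-12-03
Reference: 2020-09-03
Year difference: 2020 - 1963 = 57
Birthday not yet reached in 2020, subtract 1

56 years old


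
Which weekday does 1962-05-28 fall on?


Date: May 28, 1962
Anchor: Jan 1, 1962. With p = 1962 - 1 = 1961: (p + p//4 - p//100 + p//400) mod 7 = (1961 + 490 - 19 + 4) mod 7 = 2436 mod 7 = 0 -> Monday (Mon=0 ... Sun=6)
Days before May (Jan-Apr): 120; offset = 120 + 28 - 1 = 147
Weekday index = (0 + 147) mod 7 = 0

Day of the week: Monday


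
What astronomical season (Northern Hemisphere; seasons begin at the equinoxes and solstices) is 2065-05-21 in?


Date: May 21
Astronomical Spring (approx.; exact equinox/solstice day varies by year): March 20 to June 20
May 21 falls within the Spring window

Spring


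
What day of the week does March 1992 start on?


Target: March 1, 1992
Anchor: Jan 1, 1992. With p = 1992 - 1 = 1991: (p + p//4 - p//100 + p//400) mod 7 = (1991 + 497 - 19 + 4) mod 7 = 2473 mod 7 = 2 -> Wednesday (Mon=0 ... Sun=6)
Days before March (Jan-Feb): 60 days
Weekday index = (2 + 60) mod 7 = 6

Sunday


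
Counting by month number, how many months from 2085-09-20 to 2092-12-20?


From September 2085 to December 2092
7 years * 12 = 84 months, plus 3 months = 87

87 months


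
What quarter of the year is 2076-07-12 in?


Month: July (month 7)
Q1: Jan-Mar, Q2: Apr-Jun, Q3: Jul-Sep, Q4: Oct-Dec

Q3


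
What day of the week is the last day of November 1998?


November 1998 has 30 days
Anchor: Jan 1, 1998. With p = 1998 - 1 = 1997: (p + p//4 - p//100 + p//400) mod 7 = (1997 + 499 - 19 + 4) mod 7 = 2481 mod 7 = 3 -> Thursday (Mon=0 ... Sun=6)
Days before November (Jan-Oct): 304; November 1 index = (3 + 304) mod 7 = 6 -> Sunday
Last day offset: 30 - 1 = 29 days
Weekday index = (6 + 29) mod 7 = 0

Monday, November 30


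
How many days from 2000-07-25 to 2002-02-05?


From 2000-07-25 to 2002-02-05
2000-07-25: days before July = 31 + 29 + 31 + 30 + 31 + 30 = 182 (2000 is a leap year); day of year = 182 + 25 = 207
2002-02-05: days before February = 31; day of year = 31 + 5 = 36
Rest of 2000: 366 - 207 = 159
Full years 2001 (365): 365
Total = 159 + 365 + 36 = 560

560 days


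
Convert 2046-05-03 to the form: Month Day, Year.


ISO 2046-05-03 parses as year=2046, month=05, day=03
Month 5 -> May

May 3, 2046


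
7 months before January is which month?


January is month 1
1 - 7 = -6; wrap: -6 + 12 = 6

June


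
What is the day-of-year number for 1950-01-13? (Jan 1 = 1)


Date: January 13, 1950
No months before January
Plus 13 days in January

Day of year: 13


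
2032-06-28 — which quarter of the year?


Month: June (month 6)
Q1: Jan-Mar, Q2: Apr-Jun, Q3: Jul-Sep, Q4: Oct-Dec

Q2


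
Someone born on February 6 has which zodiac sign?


Date: February 6
Conventional tropical zodiac dates: Aquarius from January 20 onward; Pisces starts February 19
February 6 falls within the Aquarius range

Aquarius


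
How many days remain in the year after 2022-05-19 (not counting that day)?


Day of year: 139 of 365
Remaining = 365 - 139

226 days


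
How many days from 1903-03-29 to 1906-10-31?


From 1903-03-29 to 1906-10-31
1903-03-29: days before March = 31 + 28 = 59 (1903 is not a leap year); day of year = 59 + 29 = 88
1906-10-31: days before October = 31 + 28 + 31 + 30 + 31 + 30 + 31 + 31 + 30 = 273 (1906 is not a leap year); day of year = 273 + 31 = 304
Rest of 1903: 365 - 88 = 277
Full years 1904 (366), 1905 (365): 731
Total = 277 + 731 + 304 = 1312

1312 days


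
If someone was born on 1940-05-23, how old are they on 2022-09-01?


Birth: 1940-05-23
Reference: 2022-09-01
Year difference: 2022 - 1940 = 82

82 years old


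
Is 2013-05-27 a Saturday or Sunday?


Anchor: Jan 1, 2013. With p = 2013 - 1 = 2012: (p + p//4 - p//100 + p//400) mod 7 = (2012 + 503 - 20 + 5) mod 7 = 2500 mod 7 = 1 -> Tuesday (Mon=0 ... Sun=6)
Day of year: 147; offset = 146
Weekday index = (1 + 146) mod 7 = 0 -> Monday
Weekend days: Saturday, Sunday

No


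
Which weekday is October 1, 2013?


Target: October 1, 2013
Anchor: Jan 1, 2013. With p = 2013 - 1 = 2012: (p + p//4 - p//100 + p//400) mod 7 = (2012 + 503 - 20 + 5) mod 7 = 2500 mod 7 = 1 -> Tuesday (Mon=0 ... Sun=6)
Days before October (Jan-Sep): 273 days
Weekday index = (1 + 273) mod 7 = 1

Tuesday


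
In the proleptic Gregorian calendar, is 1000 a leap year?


Gregorian leap year rule: divisible by 4, but not by 100, unless also by 400.
1000 is divisible by 100 but not 400 -> not a leap year

No


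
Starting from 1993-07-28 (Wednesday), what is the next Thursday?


Current: Wednesday
Target: Thursday
Days ahead: 1

Next Thursday: 1993-07-29


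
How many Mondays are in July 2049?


July 2049 has 31 days
Anchor: Jan 1, 2049. With p = 2049 - 1 = 2048: (p + p//4 - p//100 + p//400) mod 7 = (2048 + 512 - 20 + 5) mod 7 = 2545 mod 7 = 4 -> Friday (Mon=0 ... Sun=6)
Days before July (Jan-Jun): 181; July 1 index = (4 + 181) mod 7 = 3 -> Thursday
First Monday is July 5
Mondays: 5, 12, 19, 26

4 Mondays


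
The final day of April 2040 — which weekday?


April 2040 has 30 days
Anchor: Jan 1, 2040. With p = 2040 - 1 = 2039: (p + p//4 - p//100 + p//400) mod 7 = (2039 + 509 - 20 + 5) mod 7 = 2533 mod 7 = 6 -> Sunday (Mon=0 ... Sun=6)
Days before April (Jan-Mar): 91; April 1 index = (6 + 91) mod 7 = 6 -> Sunday
Last day offset: 30 - 1 = 29 days
Weekday index = (6 + 29) mod 7 = 0

Monday, April 30


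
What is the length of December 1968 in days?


December 1968

31 days


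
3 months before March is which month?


March is month 3
3 - 3 = 0; wrap: 0 + 12 = 12

December


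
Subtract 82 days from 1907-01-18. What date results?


Start: 1907-01-18, subtract 82 days
Back 18 days from January 18 reaches December 31, 1906 -> 64 left
December 1906 has 31 days -> back to November 30, 1906 -> 33 left
November 1906 has 30 days -> back to October 31, 1906 -> 3 left
October 1906: 31 - 3 = 28 -> lands on October 28

Result: 1906-10-28


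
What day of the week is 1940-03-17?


Date: March 17, 1940
Anchor: Jan 1, 1940. With p = 1940 - 1 = 1939: (p + p//4 - p//100 + p//400) mod 7 = (1939 + 484 - 19 + 4) mod 7 = 2408 mod 7 = 0 -> Monday (Mon=0 ... Sun=6)
Days before March (Jan-Feb): 60; offset = 60 + 17 - 1 = 76
Weekday index = (0 + 76) mod 7 = 6

Day of the week: Sunday


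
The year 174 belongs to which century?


Century = (year - 1) // 100 + 1
= (174 - 1) // 100 + 1
= 173 // 100 + 1
= 1 + 1

2nd century


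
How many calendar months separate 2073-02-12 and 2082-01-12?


From February 2073 to January 2082
9 years * 12 = 108 months, minus 1 month = 107

107 months


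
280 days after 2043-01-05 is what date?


Start: 2043-01-05, add 280 days
January 2043 has 31 days: 31 - 5 = 26 days to January 31 -> 254 left
February 2043 has 28 days -> 226 left
March 2043 has 31 days -> 195 left
April 2043 has 30 days -> 165 left
May 2043 has 31 days -> 134 left
June 2043 has 30 days -> 104 left
July 2043 has 31 days -> 73 left
August 2043 has 31 days -> 42 left
September 2043 has 30 days -> 12 left
October 2043: 12 <= 31 -> lands on October 12

Result: 2043-10-12


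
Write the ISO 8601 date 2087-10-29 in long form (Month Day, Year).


ISO 2087-10-29 parses as year=2087, month=10, day=29
Month 10 -> October

October 29, 2087


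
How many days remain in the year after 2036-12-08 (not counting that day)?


Day of year: 343 of 366
Remaining = 366 - 343

23 days


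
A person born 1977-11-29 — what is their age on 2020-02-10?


Birth: 1977-11-29
Reference: 2020-02-10
Year difference: 2020 - 1977 = 43
Birthday not yet reached in 2020, subtract 1

42 years old


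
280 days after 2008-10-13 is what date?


Start: 2008-10-13, add 280 days
October 2008 has 31 days: 31 - 13 = 18 days to October 31 -> 262 left
November 2008 has 30 days -> 232 left
December 2008 has 31 days -> 201 left
January 2009 has 31 days -> 170 left
February 2009 has 28 days -> 142 left
March 2009 has 31 days -> 111 left
April 2009 has 30 days -> 81 left
May 2009 has 31 days -> 50 left
June 2009 has 30 days -> 20 left
July 2009: 20 <= 31 -> lands on July 20

Result: 2009-07-20


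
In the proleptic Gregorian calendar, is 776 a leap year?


Gregorian leap year rule: divisible by 4, but not by 100, unless also by 400.
776 is divisible by 4 but not 100 -> leap year

Yes


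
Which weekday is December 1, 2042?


Target: December 1, 2042
Anchor: Jan 1, 2042. With p = 2042 - 1 = 2041: (p + p//4 - p//100 + p//400) mod 7 = (2041 + 510 - 20 + 5) mod 7 = 2536 mod 7 = 2 -> Wednesday (Mon=0 ... Sun=6)
Days before December (Jan-Nov): 334 days
Weekday index = (2 + 334) mod 7 = 0

Monday


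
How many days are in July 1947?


July 1947

31 days


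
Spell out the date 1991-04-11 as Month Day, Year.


ISO 1991-04-11 parses as year=1991, month=04, day=11
Month 4 -> April

April 11, 1991


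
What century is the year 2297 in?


Century = (year - 1) // 100 + 1
= (2297 - 1) // 100 + 1
= 2296 // 100 + 1
= 22 + 1

23rd century


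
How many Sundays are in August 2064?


August 2064 has 31 days
Anchor: Jan 1, 2064. With p = 2064 - 1 = 2063: (p + p//4 - p//100 + p//400) mod 7 = (2063 + 515 - 20 + 5) mod 7 = 2563 mod 7 = 1 -> Tuesday (Mon=0 ... Sun=6)
Days before August (Jan-Jul): 213; August 1 index = (1 + 213) mod 7 = 4 -> Friday
First Sunday is August 3
Sundays: 3, 10, 17, 24, 31

5 Sundays


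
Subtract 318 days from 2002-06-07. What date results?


Start: 2002-06-07, subtract 318 days
Back 7 days from June 7 reaches May 31, 2002 -> 311 left
May 2002 has 31 days -> back to April 30, 2002 -> 280 left
April 2002 has 30 days -> back to March 31, 2002 -> 250 left
March 2002 has 31 days -> back to February 28, 2002 -> 219 left
February 2002 has 28 days -> back to January 31, 2002 -> 191 left
January 2002 has 31 days -> back to December 31, 2001 -> 160 left
December 2001 has 31 days -> back to November 30, 2001 -> 129 left
November 2001 has 30 days -> back to October 31, 2001 -> 99 left
October 2001 has 31 days -> back to September 30, 2001 -> 68 left
September 2001 has 30 days -> back to August 31, 2001 -> 38 left
August 2001 has 31 days -> back to July 31, 2001 -> 7 left
July 2001: 31 - 7 = 24 -> lands on July 24

Result: 2001-07-24


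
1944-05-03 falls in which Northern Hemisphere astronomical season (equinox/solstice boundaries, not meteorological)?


Date: May 3
Astronomical Spring (approx.; exact equinox/solstice day varies by year): March 20 to June 20
May 3 falls within the Spring window

Spring


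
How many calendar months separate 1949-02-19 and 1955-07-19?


From February 1949 to July 1955
6 years * 12 = 72 months, plus 5 months = 77

77 months


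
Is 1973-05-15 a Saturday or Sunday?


Anchor: Jan 1, 1973. With p = 1973 - 1 = 1972: (p + p//4 - p//100 + p//400) mod 7 = (1972 + 493 - 19 + 4) mod 7 = 2450 mod 7 = 0 -> Monday (Mon=0 ... Sun=6)
Day of year: 135; offset = 134
Weekday index = (0 + 134) mod 7 = 1 -> Tuesday
Weekend days: Saturday, Sunday

No


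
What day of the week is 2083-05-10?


Date: May 10, 2083
Anchor: Jan 1, 2083. With p = 2083 - 1 = 2082: (p + p//4 - p//100 + p//400) mod 7 = (2082 + 520 - 20 + 5) mod 7 = 2587 mod 7 = 4 -> Friday (Mon=0 ... Sun=6)
Days before May (Jan-Apr): 120; offset = 120 + 10 - 1 = 129
Weekday index = (4 + 129) mod 7 = 0

Day of the week: Monday


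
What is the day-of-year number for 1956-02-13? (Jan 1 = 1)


Date: February 13, 1956
Days in months 1 through 1: 31
Plus 13 days in February

Day of year: 44


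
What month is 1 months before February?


February is month 2
2 - 1 = 1

January


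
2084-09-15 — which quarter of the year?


Month: September (month 9)
Q1: Jan-Mar, Q2: Apr-Jun, Q3: Jul-Sep, Q4: Oct-Dec

Q3


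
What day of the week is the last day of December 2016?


December 2016 has 31 days
Anchor: Jan 1, 2016. With p = 2016 - 1 = 2015: (p + p//4 - p//100 + p//400) mod 7 = (2015 + 503 - 20 + 5) mod 7 = 2503 mod 7 = 4 -> Friday (Mon=0 ... Sun=6)
Days before December (Jan-Nov): 335; December 1 index = (4 + 335) mod 7 = 3 -> Thursday
Last day offset: 31 - 1 = 30 days
Weekday index = (3 + 30) mod 7 = 5

Saturday, December 31


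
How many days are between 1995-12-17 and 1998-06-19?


From 1995-12-17 to 1998-06-19
1995-12-17: days before December = 31 + 28 + 31 + 30 + 31 + 30 + 31 + 31 + 30 + 31 + 30 = 334 (1995 is not a leap year); day of year = 334 + 17 = 351
1998-06-19: days before June = 31 + 28 + 31 + 30 + 31 = 151 (1998 is not a leap year); day of year = 151 + 19 = 170
Rest of 1995: 365 - 351 = 14
Full years 1996 (366), 1997 (365): 731
Total = 14 + 731 + 170 = 915

915 days


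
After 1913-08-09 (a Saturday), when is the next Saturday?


Current: Saturday
Target: Saturday
Days ahead: 7

Next Saturday: 1913-08-16


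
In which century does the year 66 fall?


Century = (year - 1) // 100 + 1
= (66 - 1) // 100 + 1
= 65 // 100 + 1
= 0 + 1

1st century


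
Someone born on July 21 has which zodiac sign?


Date: July 21
Conventional tropical zodiac dates: Cancer from June 21 onward; Leo starts July 23
July 21 falls within the Cancer range

Cancer


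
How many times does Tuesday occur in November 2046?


November 2046 has 30 days
Anchor: Jan 1, 2046. With p = 2046 - 1 = 2045: (p + p//4 - p//100 + p//400) mod 7 = (2045 + 511 - 20 + 5) mod 7 = 2541 mod 7 = 0 -> Monday (Mon=0 ... Sun=6)
Days before November (Jan-Oct): 304; November 1 index = (0 + 304) mod 7 = 3 -> Thursday
First Tuesday is November 6
Tuesdays: 6, 13, 20, 27

4 Tuesdays


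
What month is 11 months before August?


August is month 8
8 - 11 = -3; wrap: -3 + 12 = 9

September


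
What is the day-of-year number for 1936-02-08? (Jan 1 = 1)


Date: February 8, 1936
Days in months 1 through 1: 31
Plus 8 days in February

Day of year: 39


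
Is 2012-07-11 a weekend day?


Anchor: Jan 1, 2012. With p = 2012 - 1 = 2011: (p + p//4 - p//100 + p//400) mod 7 = (2011 + 502 - 20 + 5) mod 7 = 2498 mod 7 = 6 -> Sunday (Mon=0 ... Sun=6)
Day of year: 193; offset = 192
Weekday index = (6 + 192) mod 7 = 2 -> Wednesday
Weekend days: Saturday, Sunday

No


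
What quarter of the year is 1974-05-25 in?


Month: May (month 5)
Q1: Jan-Mar, Q2: Apr-Jun, Q3: Jul-Sep, Q4: Oct-Dec

Q2


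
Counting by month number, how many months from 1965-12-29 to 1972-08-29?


From December 1965 to August 1972
7 years * 12 = 84 months, minus 4 months = 80

80 months


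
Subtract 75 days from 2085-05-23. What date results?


Start: 2085-05-23, subtract 75 days
Back 23 days from May 23 reaches April 30, 2085 -> 52 left
April 2085 has 30 days -> back to March 31, 2085 -> 22 left
March 2085: 31 - 22 = 9 -> lands on March 9

Result: 2085-03-09


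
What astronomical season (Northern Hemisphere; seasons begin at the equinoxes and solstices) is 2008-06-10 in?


Date: June 10
Astronomical Spring (approx.; exact equinox/solstice day varies by year): March 20 to June 20
June 10 falls within the Spring window

Spring


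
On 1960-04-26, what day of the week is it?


Date: April 26, 1960
Anchor: Jan 1, 1960. With p = 1960 - 1 = 1959: (p + p//4 - p//100 + p//400) mod 7 = (1959 + 489 - 19 + 4) mod 7 = 2433 mod 7 = 4 -> Friday (Mon=0 ... Sun=6)
Days before April (Jan-Mar): 91; offset = 91 + 26 - 1 = 116
Weekday index = (4 + 116) mod 7 = 1

Day of the week: Tuesday


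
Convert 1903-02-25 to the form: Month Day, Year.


ISO 1903-02-25 parses as year=1903, month=02, day=25
Month 2 -> February

February 25, 1903


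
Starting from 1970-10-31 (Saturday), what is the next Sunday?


Current: Saturday
Target: Sunday
Days ahead: 1

Next Sunday: 1970-11-01


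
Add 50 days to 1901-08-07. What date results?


Start: 1901-08-07, add 50 days
August 1901 has 31 days: 31 - 7 = 24 days to August 31 -> 26 left
September 1901: 26 <= 30 -> lands on September 26

Result: 1901-09-26


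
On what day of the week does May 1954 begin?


Target: May 1, 1954
Anchor: Jan 1, 1954. With p = 1954 - 1 = 1953: (p + p//4 - p//100 + p//400) mod 7 = (1953 + 488 - 19 + 4) mod 7 = 2426 mod 7 = 4 -> Friday (Mon=0 ... Sun=6)
Days before May (Jan-Apr): 120 days
Weekday index = (4 + 120) mod 7 = 5

Saturday


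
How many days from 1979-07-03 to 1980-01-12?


From 1979-07-03 to 1980-01-12
1979-07-03: days before July = 31 + 28 + 31 + 30 + 31 + 30 = 181 (1979 is not a leap year); day of year = 181 + 3 = 184
1980-01-12: day of year = 12
Rest of 1979: 365 - 184 = 181
Total = 181 + 12 = 193

193 days


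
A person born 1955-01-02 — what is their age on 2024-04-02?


Birth: 1955-01-02
Reference: 2024-04-02
Year difference: 2024 - 1955 = 69

69 years old


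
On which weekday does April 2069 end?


April 2069 has 30 days
Anchor: Jan 1, 2069. With p = 2069 - 1 = 2068: (p + p//4 - p//100 + p//400) mod 7 = (2068 + 517 - 20 + 5) mod 7 = 2570 mod 7 = 1 -> Tuesday (Mon=0 ... Sun=6)
Days before April (Jan-Mar): 90; April 1 index = (1 + 90) mod 7 = 0 -> Monday
Last day offset: 30 - 1 = 29 days
Weekday index = (0 + 29) mod 7 = 1

Tuesday, April 30


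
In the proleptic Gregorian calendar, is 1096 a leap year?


Gregorian leap year rule: divisible by 4, but not by 100, unless also by 400.
1096 is divisible by 4 but not 100 -> leap year

Yes


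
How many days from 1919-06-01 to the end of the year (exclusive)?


Day of year: 152 of 365
Remaining = 365 - 152

213 days


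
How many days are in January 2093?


January 2093

31 days


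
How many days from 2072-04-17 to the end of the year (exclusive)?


Day of year: 108 of 366
Remaining = 366 - 108

258 days


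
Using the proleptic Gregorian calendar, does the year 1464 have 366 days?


Gregorian leap year rule: divisible by 4, but not by 100, unless also by 400.
1464 is divisible by 4 but not 100 -> leap year

Yes


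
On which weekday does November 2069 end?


November 2069 has 30 days
Anchor: Jan 1, 2069. With p = 2069 - 1 = 2068: (p + p//4 - p//100 + p//400) mod 7 = (2068 + 517 - 20 + 5) mod 7 = 2570 mod 7 = 1 -> Tuesday (Mon=0 ... Sun=6)
Days before November (Jan-Oct): 304; November 1 index = (1 + 304) mod 7 = 4 -> Friday
Last day offset: 30 - 1 = 29 days
Weekday index = (4 + 29) mod 7 = 5

Saturday, November 30


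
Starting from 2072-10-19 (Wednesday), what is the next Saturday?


Current: Wednesday
Target: Saturday
Days ahead: 3

Next Saturday: 2072-10-22


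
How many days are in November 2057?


November 2057

30 days


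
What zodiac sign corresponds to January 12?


Date: January 12
Conventional tropical zodiac dates: Capricorn from December 22 onward; Aquarius starts January 20
January 12 falls within the Capricorn range

Capricorn


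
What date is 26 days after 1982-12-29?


Start: 1982-12-29, add 26 days
December 1982 has 31 days: 31 - 29 = 2 days to December 31 -> 24 left
January 1983: 24 <= 31 -> lands on January 24

Result: 1983-01-24


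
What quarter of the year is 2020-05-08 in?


Month: May (month 5)
Q1: Jan-Mar, Q2: Apr-Jun, Q3: Jul-Sep, Q4: Oct-Dec

Q2


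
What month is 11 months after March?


March is month 3
3 + 11 = 14; wrap: 14 - 12 = 2

February


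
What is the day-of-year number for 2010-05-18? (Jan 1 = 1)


Date: May 18, 2010
Days in months 1 through 4: 120
Plus 18 days in May

Day of year: 138


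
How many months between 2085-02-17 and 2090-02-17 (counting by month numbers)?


From February 2085 to February 2090
5 years * 12 = 60 months = 60

60 months


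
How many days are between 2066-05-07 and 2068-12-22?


From 2066-05-07 to 2068-12-22
2066-05-07: days before May = 31 + 28 + 31 + 30 = 120 (2066 is not a leap year); day of year = 120 + 7 = 127
2068-12-22: days before December = 31 + 29 + 31 + 30 + 31 + 30 + 31 + 31 + 30 + 31 + 30 = 335 (2068 is a leap year); day of year = 335 + 22 = 357
Rest of 2066: 365 - 127 = 238
Full years 2067 (365): 365
Total = 238 + 365 + 357 = 960

960 days


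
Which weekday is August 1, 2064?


Target: August 1, 2064
Anchor: Jan 1, 2064. With p = 2064 - 1 = 2063: (p + p//4 - p//100 + p//400) mod 7 = (2063 + 515 - 20 + 5) mod 7 = 2563 mod 7 = 1 -> Tuesday (Mon=0 ... Sun=6)
Days before August (Jan-Jul): 213 days
Weekday index = (1 + 213) mod 7 = 4

Friday


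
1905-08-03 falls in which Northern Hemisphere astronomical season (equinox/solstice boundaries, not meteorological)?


Date: August 3
Astronomical Summer (approx.; exact equinox/solstice day varies by year): June 21 to September 21
August 3 falls within the Summer window

Summer


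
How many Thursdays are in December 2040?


December 2040 has 31 days
Anchor: Jan 1, 2040. With p = 2040 - 1 = 2039: (p + p//4 - p//100 + p//400) mod 7 = (2039 + 509 - 20 + 5) mod 7 = 2533 mod 7 = 6 -> Sunday (Mon=0 ... Sun=6)
Days before December (Jan-Nov): 335; December 1 index = (6 + 335) mod 7 = 5 -> Saturday
First Thursday is December 6
Thursdays: 6, 13, 20, 27

4 Thursdays


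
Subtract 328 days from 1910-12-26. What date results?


Start: 1910-12-26, subtract 328 days
Back 26 days from December 26 reaches November 30, 1910 -> 302 left
November 1910 has 30 days -> back to October 31, 1910 -> 272 left
October 1910 has 31 days -> back to September 30, 1910 -> 241 left
September 1910 has 30 days -> back to August 31, 1910 -> 211 left
August 1910 has 31 days -> back to July 31, 1910 -> 180 left
July 1910 has 31 days -> back to June 30, 1910 -> 149 left
June 1910 has 30 days -> back to May 31, 1910 -> 119 left
May 1910 has 31 days -> back to April 30, 1910 -> 88 left
April 1910 has 30 days -> back to March 31, 1910 -> 58 left
March 1910 has 31 days -> back to February 28, 1910 -> 27 left
February 1910: 28 - 27 = 1 -> lands on February 1

Result: 1910-02-01


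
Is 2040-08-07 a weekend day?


Anchor: Jan 1, 2040. With p = 2040 - 1 = 2039: (p + p//4 - p//100 + p//400) mod 7 = (2039 + 509 - 20 + 5) mod 7 = 2533 mod 7 = 6 -> Sunday (Mon=0 ... Sun=6)
Day of year: 220; offset = 219
Weekday index = (6 + 219) mod 7 = 1 -> Tuesday
Weekend days: Saturday, Sunday

No


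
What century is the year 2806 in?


Century = (year - 1) // 100 + 1
= (2806 - 1) // 100 + 1
= 2805 // 100 + 1
= 28 + 1

29th century


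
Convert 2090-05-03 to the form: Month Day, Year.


ISO 2090-05-03 parses as year=2090, month=05, day=03
Month 5 -> May

May 3, 2090


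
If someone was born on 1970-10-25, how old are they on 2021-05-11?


Birth: 1970-10-25
Reference: 2021-05-11
Year difference: 2021 - 1970 = 51
Birthday not yet reached in 2021, subtract 1

50 years old


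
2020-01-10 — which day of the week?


Date: January 10, 2020
Anchor: Jan 1, 2020. With p = 2020 - 1 = 2019: (p + p//4 - p//100 + p//400) mod 7 = (2019 + 504 - 20 + 5) mod 7 = 2508 mod 7 = 2 -> Wednesday (Mon=0 ... Sun=6)
Days into year = 10 - 1 = 9
Weekday index = (2 + 9) mod 7 = 4

Day of the week: Friday


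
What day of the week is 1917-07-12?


Date: July 12, 1917
Anchor: Jan 1, 1917. With p = 1917 - 1 = 1916: (p + p//4 - p//100 + p//400) mod 7 = (1916 + 479 - 19 + 4) mod 7 = 2380 mod 7 = 0 -> Monday (Mon=0 ... Sun=6)
Days before July (Jan-Jun): 181; offset = 181 + 12 - 1 = 192
Weekday index = (0 + 192) mod 7 = 3

Day of the week: Thursday


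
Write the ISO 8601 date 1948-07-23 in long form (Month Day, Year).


ISO 1948-07-23 parses as year=1948, month=07, day=23
Month 7 -> July

July 23, 1948


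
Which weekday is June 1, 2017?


Target: June 1, 2017
Anchor: Jan 1, 2017. With p = 2017 - 1 = 2016: (p + p//4 - p//100 + p//400) mod 7 = (2016 + 504 - 20 + 5) mod 7 = 2505 mod 7 = 6 -> Sunday (Mon=0 ... Sun=6)
Days before June (Jan-May): 151 days
Weekday index = (6 + 151) mod 7 = 3

Thursday


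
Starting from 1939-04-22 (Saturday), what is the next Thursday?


Current: Saturday
Target: Thursday
Days ahead: 5

Next Thursday: 1939-04-27


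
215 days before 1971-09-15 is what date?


Start: 1971-09-15, subtract 215 days
Back 15 days from September 15 reaches August 31, 1971 -> 200 left
August 1971 has 31 days -> back to July 31, 1971 -> 169 left
July 1971 has 31 days -> back to June 30, 1971 -> 138 left
June 1971 has 30 days -> back to May 31, 1971 -> 108 left
May 1971 has 31 days -> back to April 30, 1971 -> 77 left
April 1971 has 30 days -> back to March 31, 1971 -> 47 left
March 1971 has 31 days -> back to February 28, 1971 -> 16 left
February 1971: 28 - 16 = 12 -> lands on February 12

Result: 1971-02-12


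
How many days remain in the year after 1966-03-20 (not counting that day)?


Day of year: 79 of 365
Remaining = 365 - 79

286 days


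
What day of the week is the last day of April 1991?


April 1991 has 30 days
Anchor: Jan 1, 1991. With p = 1991 - 1 = 1990: (p + p//4 - p//100 + p//400) mod 7 = (1990 + 497 - 19 + 4) mod 7 = 2472 mod 7 = 1 -> Tuesday (Mon=0 ... Sun=6)
Days before April (Jan-Mar): 90; April 1 index = (1 + 90) mod 7 = 0 -> Monday
Last day offset: 30 - 1 = 29 days
Weekday index = (0 + 29) mod 7 = 1

Tuesday, April 30


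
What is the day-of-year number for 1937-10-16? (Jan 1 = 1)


Date: October 16, 1937
Days in months 1 through 9: 273
Plus 16 days in October

Day of year: 289


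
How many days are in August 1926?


August 1926

31 days


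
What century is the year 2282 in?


Century = (year - 1) // 100 + 1
= (2282 - 1) // 100 + 1
= 2281 // 100 + 1
= 22 + 1

23rd century


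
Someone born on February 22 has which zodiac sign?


Date: February 22
Conventional tropical zodiac dates: Pisces from February 19 onward; Aries starts March 21
February 22 falls within the Pisces range

Pisces


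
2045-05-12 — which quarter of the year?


Month: May (month 5)
Q1: Jan-Mar, Q2: Apr-Jun, Q3: Jul-Sep, Q4: Oct-Dec

Q2


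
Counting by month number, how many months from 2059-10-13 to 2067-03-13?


From October 2059 to March 2067
8 years * 12 = 96 months, minus 7 months = 89

89 months


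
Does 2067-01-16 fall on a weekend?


Anchor: Jan 1, 2067. With p = 2067 - 1 = 2066: (p + p//4 - p//100 + p//400) mod 7 = (2066 + 516 - 20 + 5) mod 7 = 2567 mod 7 = 5 -> Saturday (Mon=0 ... Sun=6)
Day of year: 16; offset = 15
Weekday index = (5 + 15) mod 7 = 6 -> Sunday
Weekend days: Saturday, Sunday

Yes


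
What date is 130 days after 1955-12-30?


Start: 1955-12-30, add 130 days
December 1955 has 31 days: 31 - 30 = 1 day to December 31 -> 129 left
January 1956 has 31 days -> 98 left
February 1956 has 29 days -> 69 left
March 1956 has 31 days -> 38 left
April 1956 has 30 days -> 8 left
May 1956: 8 <= 31 -> lands on May 8

Result: 1956-05-08


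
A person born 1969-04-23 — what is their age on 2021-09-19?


Birth: 1969-04-23
Reference: 2021-09-19
Year difference: 2021 - 1969 = 52

52 years old


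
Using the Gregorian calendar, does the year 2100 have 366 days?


Gregorian leap year rule: divisible by 4, but not by 100, unless also by 400.
2100 is divisible by 100 but not 400 -> not a leap year

No


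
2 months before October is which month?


October is month 10
10 - 2 = 8

August


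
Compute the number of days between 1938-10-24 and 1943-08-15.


From 1938-10-24 to 1943-08-15
1938-10-24: days before October = 31 + 28 + 31 + 30 + 31 + 30 + 31 + 31 + 30 = 273 (1938 is not a leap year); day of year = 273 + 24 = 297
1943-08-15: days before August = 31 + 28 + 31 + 30 + 31 + 30 + 31 = 212 (1943 is not a leap year); day of year = 212 + 15 = 227
Rest of 1938: 365 - 297 = 68
Full years 1939 (365), 1940 (366), 1941 (365), 1942 (365): 1461
Total = 68 + 1461 + 227 = 1756

1756 days


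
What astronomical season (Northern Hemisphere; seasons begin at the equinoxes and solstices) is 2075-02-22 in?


Date: February 22
Astronomical Winter (approx.; exact equinox/solstice day varies by year): December 21 to March 19
February 22 falls within the Winter window

Winter


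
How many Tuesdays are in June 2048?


June 2048 has 30 days
Anchor: Jan 1, 2048. With p = 2048 - 1 = 2047: (p + p//4 - p//100 + p//400) mod 7 = (2047 + 511 - 20 + 5) mod 7 = 2543 mod 7 = 2 -> Wednesday (Mon=0 ... Sun=6)
Days before June (Jan-May): 152; June 1 index = (2 + 152) mod 7 = 0 -> Monday
First Tuesday is June 2
Tuesdays: 2, 9, 16, 23, 30

5 Tuesdays


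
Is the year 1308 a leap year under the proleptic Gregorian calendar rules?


Gregorian leap year rule: divisible by 4, but not by 100, unless also by 400.
1308 is divisible by 4 but not 100 -> leap year

Yes


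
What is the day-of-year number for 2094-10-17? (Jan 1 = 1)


Date: October 17, 2094
Days in months 1 through 9: 273
Plus 17 days in October

Day of year: 290


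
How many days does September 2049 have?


September 2049

30 days


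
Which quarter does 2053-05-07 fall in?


Month: May (month 5)
Q1: Jan-Mar, Q2: Apr-Jun, Q3: Jul-Sep, Q4: Oct-Dec

Q2


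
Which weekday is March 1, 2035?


Target: March 1, 2035
Anchor: Jan 1, 2035. With p = 2035 - 1 = 2034: (p + p//4 - p//100 + p//400) mod 7 = (2034 + 508 - 20 + 5) mod 7 = 2527 mod 7 = 0 -> Monday (Mon=0 ... Sun=6)
Days before March (Jan-Feb): 59 days
Weekday index = (0 + 59) mod 7 = 3

Thursday


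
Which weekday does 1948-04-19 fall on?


Date: April 19, 1948
Anchor: Jan 1, 1948. With p = 1948 - 1 = 1947: (p + p//4 - p//100 + p//400) mod 7 = (1947 + 486 - 19 + 4) mod 7 = 2418 mod 7 = 3 -> Thursday (Mon=0 ... Sun=6)
Days before April (Jan-Mar): 91; offset = 91 + 19 - 1 = 109
Weekday index = (3 + 109) mod 7 = 0

Day of the week: Monday


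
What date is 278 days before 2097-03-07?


Start: 2097-03-07, subtract 278 days
Back 7 days from March 7 reaches February 28, 2097 -> 271 left
February 2097 has 28 days -> back to January 31, 2097 -> 243 left
January 2097 has 31 days -> back to December 31, 2096 -> 212 left
December 2096 has 31 days -> back to November 30, 2096 -> 181 left
November 2096 has 30 days -> back to October 31, 2096 -> 151 left
October 2096 has 31 days -> back to September 30, 2096 -> 120 left
September 2096 has 30 days -> back to August 31, 2096 -> 90 left
August 2096 has 31 days -> back to July 31, 2096 -> 59 left
July 2096 has 31 days -> back to June 30, 2096 -> 28 left
June 2096: 30 - 28 = 2 -> lands on June 2

Result: 2096-06-02


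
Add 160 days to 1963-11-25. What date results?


Start: 1963-11-25, add 160 days
November 1963 has 30 days: 30 - 25 = 5 days to November 30 -> 155 left
December 1963 has 31 days -> 124 left
January 1964 has 31 days -> 93 left
February 1964 has 29 days -> 64 left
March 1964 has 31 days -> 33 left
April 1964 has 30 days -> 3 left
May 1964: 3 <= 31 -> lands on May 3

Result: 1964-05-03


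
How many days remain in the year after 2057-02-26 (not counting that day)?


Day of year: 57 of 365
Remaining = 365 - 57

308 days


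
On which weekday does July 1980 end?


July 1980 has 31 days
Anchor: Jan 1, 1980. With p = 1980 - 1 = 1979: (p + p//4 - p//100 + p//400) mod 7 = (1979 + 494 - 19 + 4) mod 7 = 2458 mod 7 = 1 -> Tuesday (Mon=0 ... Sun=6)
Days before July (Jan-Jun): 182; July 1 index = (1 + 182) mod 7 = 1 -> Tuesday
Last day offset: 31 - 1 = 30 days
Weekday index = (1 + 30) mod 7 = 3

Thursday, July 31


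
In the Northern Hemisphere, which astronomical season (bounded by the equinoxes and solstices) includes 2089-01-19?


Date: January 19
Astronomical Winter (approx.; exact equinox/solstice day varies by year): December 21 to March 19
January 19 falls within the Winter window

Winter


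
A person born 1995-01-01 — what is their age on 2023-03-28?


Birth: 1995-01-01
Reference: 2023-03-28
Year difference: 2023 - 1995 = 28

28 years old


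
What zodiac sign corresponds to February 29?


Date: February 29
Conventional tropical zodiac dates: Pisces from February 19 onward; Aries starts March 21
February 29 falls within the Pisces range

Pisces


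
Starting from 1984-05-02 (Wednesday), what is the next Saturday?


Current: Wednesday
Target: Saturday
Days ahead: 3

Next Saturday: 1984-05-05


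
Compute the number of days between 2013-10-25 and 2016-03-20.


From 2013-10-25 to 2016-03-20
2013-10-25: days before October = 31 + 28 + 31 + 30 + 31 + 30 + 31 + 31 + 30 = 273 (2013 is not a leap year); day of year = 273 + 25 = 298
2016-03-20: days before March = 31 + 29 = 60 (2016 is a leap year); day of year = 60 + 20 = 80
Rest of 2013: 365 - 298 = 67
Full years 2014 (365), 2015 (365): 730
Total = 67 + 730 + 80 = 877

877 days


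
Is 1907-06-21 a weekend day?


Anchor: Jan 1, 1907. With p = 1907 - 1 = 1906: (p + p//4 - p//100 + p//400) mod 7 = (1906 + 476 - 19 + 4) mod 7 = 2367 mod 7 = 1 -> Tuesday (Mon=0 ... Sun=6)
Day of year: 172; offset = 171
Weekday index = (1 + 171) mod 7 = 4 -> Friday
Weekend days: Saturday, Sunday

No
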